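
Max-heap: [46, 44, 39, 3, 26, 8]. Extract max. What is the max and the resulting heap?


Max = 46
Replace root with last, heapify down
Resulting heap: [44, 26, 39, 3, 8]


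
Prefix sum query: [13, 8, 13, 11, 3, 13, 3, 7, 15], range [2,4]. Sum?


Prefix sums: [0, 13, 21, 34, 45, 48, 61, 64, 71, 86]
Sum[2..4] = prefix[5] - prefix[2] = 48 - 21 = 27


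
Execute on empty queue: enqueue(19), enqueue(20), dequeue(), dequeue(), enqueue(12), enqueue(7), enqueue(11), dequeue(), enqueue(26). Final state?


enqueue(19) -> [19]
enqueue(20) -> [19, 20]
dequeue() returns 19 -> [20]
dequeue() returns 20 -> []
enqueue(12) -> [12]
enqueue(7) -> [12, 7]
enqueue(11) -> [12, 7, 11]
dequeue() returns 12 -> [7, 11]
enqueue(26) -> [7, 11, 26]
Final queue (front to back): [7, 11, 26]


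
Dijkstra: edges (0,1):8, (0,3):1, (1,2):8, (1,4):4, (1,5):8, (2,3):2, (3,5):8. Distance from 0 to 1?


Dijkstra from 0:
Distances: {0: 0, 1: 8, 2: 3, 3: 1, 4: 12, 5: 9}
Shortest distance to 1 = 8, path = [0, 1]


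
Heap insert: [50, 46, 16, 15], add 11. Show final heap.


Append 11: [50, 46, 16, 15, 11]
Bubble up: no swaps needed
Result: [50, 46, 16, 15, 11]


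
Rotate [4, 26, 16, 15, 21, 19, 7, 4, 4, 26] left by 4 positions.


Left rotate by 4: [21, 19, 7, 4, 4, 26, 4, 26, 16, 15]


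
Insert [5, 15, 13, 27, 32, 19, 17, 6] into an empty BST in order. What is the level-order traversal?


Root = 5; build tree by BST insertion.
Level-Order traversal: [5, 15, 13, 27, 6, 19, 32, 17]


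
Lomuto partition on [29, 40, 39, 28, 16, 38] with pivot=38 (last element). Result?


Elements <= 38 go left of pivot.
Result: [29, 28, 16, 38, 39, 40], pivot at index 3


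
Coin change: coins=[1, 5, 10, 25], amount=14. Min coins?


dp[0]=0; dp[i]=1+min(dp[i-c] for c in coins)
...dp[9]=5, dp[10]=1, dp[11]=2, dp[12]=3, dp[13]=4, dp[14]=5
Minimum coins for 14 = 5


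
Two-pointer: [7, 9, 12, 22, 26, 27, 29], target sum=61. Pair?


Two pointers: lo=0, hi=6
No pair sums to 61


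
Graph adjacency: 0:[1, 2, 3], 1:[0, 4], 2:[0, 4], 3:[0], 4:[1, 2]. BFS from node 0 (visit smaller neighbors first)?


BFS queue: start with [0]
Visit order: [0, 1, 2, 3, 4]


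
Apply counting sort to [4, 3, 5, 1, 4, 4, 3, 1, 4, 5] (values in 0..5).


Count array: [0, 2, 0, 2, 4, 2]
Reconstruct: [1, 1, 3, 3, 4, 4, 4, 4, 5, 5]


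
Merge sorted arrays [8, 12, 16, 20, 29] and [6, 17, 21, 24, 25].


Compare heads, take smaller each step.
Merged: [6, 8, 12, 16, 17, 20, 21, 24, 25, 29]


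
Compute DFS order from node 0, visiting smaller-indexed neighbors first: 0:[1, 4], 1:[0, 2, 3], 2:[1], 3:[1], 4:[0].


DFS stack-based: start with [0]
Visit order: [0, 1, 2, 3, 4]


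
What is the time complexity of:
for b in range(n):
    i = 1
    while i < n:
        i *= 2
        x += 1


Per nesting level: O(n) * O(log n) = O(n log n)
Complexity: O(n log n)


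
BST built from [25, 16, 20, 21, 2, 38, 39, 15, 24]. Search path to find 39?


BST root = 25
Search for 39: compare at each node
Path: [25, 38, 39]


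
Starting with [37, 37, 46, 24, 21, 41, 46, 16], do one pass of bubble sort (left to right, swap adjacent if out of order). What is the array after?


After one pass: [37, 37, 24, 21, 41, 46, 16, 46]


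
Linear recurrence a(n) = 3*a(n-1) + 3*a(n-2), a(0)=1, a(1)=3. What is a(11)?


Build bottom-up:
...a(9)=133893, a(10)=507627, a(11)=3*507627+3*133893=1924560


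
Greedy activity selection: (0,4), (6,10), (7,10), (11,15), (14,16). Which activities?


Greedy: pick earliest-ending, then skip overlaps.
Selected (3 activities): [(0, 4), (6, 10), (11, 15)]


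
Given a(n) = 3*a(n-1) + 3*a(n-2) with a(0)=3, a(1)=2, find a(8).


Build bottom-up:
...a(6)=2835, a(7)=10746, a(8)=3*10746+3*2835=40743


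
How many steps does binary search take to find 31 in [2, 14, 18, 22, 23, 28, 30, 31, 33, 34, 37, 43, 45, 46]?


Search for 31:
[0,13] mid=6 arr[6]=30
[7,13] mid=10 arr[10]=37
[7,9] mid=8 arr[8]=33
[7,7] mid=7 arr[7]=31
Total: 4 comparisons


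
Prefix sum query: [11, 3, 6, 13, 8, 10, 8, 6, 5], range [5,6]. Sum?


Prefix sums: [0, 11, 14, 20, 33, 41, 51, 59, 65, 70]
Sum[5..6] = prefix[7] - prefix[5] = 59 - 41 = 18


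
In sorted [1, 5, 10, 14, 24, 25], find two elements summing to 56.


Two pointers: lo=0, hi=5
No pair sums to 56


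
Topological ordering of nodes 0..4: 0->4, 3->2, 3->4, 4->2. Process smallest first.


Kahn's algorithm, process smallest node first
Order: [0, 1, 3, 4, 2]


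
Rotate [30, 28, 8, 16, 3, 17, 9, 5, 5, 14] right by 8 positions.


Right rotate by 8: [8, 16, 3, 17, 9, 5, 5, 14, 30, 28]


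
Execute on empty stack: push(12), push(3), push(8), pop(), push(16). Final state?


push(12) -> [12]
push(3) -> [12, 3]
push(8) -> [12, 3, 8]
pop() returns 8 -> [12, 3]
push(16) -> [12, 3, 16]
Final stack (bottom to top): [12, 3, 16]


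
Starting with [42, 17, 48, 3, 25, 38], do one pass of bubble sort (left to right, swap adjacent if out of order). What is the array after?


After one pass: [17, 42, 3, 25, 38, 48]


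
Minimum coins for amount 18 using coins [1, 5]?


dp[0]=0; dp[i]=1+min(dp[i-c] for c in coins)
...dp[13]=5, dp[14]=6, dp[15]=3, dp[16]=4, dp[17]=5, dp[18]=6
Minimum coins for 18 = 6


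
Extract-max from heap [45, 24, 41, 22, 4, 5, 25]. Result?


Max = 45
Replace root with last, heapify down
Resulting heap: [41, 24, 25, 22, 4, 5]


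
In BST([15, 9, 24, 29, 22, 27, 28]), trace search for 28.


BST root = 15
Search for 28: compare at each node
Path: [15, 24, 29, 27, 28]


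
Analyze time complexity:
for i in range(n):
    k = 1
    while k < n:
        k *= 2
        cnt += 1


Per nesting level: O(n) * O(log n) = O(n log n)
Complexity: O(n log n)


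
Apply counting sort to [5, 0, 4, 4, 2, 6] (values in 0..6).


Count array: [1, 0, 1, 0, 2, 1, 1]
Reconstruct: [0, 2, 4, 4, 5, 6]


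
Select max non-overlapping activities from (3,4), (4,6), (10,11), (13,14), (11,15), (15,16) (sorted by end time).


Greedy: pick earliest-ending, then skip overlaps.
Selected (5 activities): [(3, 4), (4, 6), (10, 11), (13, 14), (15, 16)]


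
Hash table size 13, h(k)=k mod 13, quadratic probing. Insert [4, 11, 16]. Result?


Insertions: 4->slot 4; 11->slot 11; 16->slot 3
Table: [None, None, None, 16, 4, None, None, None, None, None, None, 11, None]


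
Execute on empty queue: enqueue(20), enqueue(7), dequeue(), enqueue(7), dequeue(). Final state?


enqueue(20) -> [20]
enqueue(7) -> [20, 7]
dequeue() returns 20 -> [7]
enqueue(7) -> [7, 7]
dequeue() returns 7 -> [7]
Final queue (front to back): [7]


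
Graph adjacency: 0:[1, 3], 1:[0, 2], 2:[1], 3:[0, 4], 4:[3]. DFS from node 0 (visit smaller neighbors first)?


DFS stack-based: start with [0]
Visit order: [0, 1, 2, 3, 4]


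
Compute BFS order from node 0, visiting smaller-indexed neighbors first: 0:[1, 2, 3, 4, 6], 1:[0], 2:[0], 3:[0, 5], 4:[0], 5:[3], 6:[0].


BFS queue: start with [0]
Visit order: [0, 1, 2, 3, 4, 6, 5]


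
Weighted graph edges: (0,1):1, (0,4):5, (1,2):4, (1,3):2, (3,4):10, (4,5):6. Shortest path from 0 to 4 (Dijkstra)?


Dijkstra from 0:
Distances: {0: 0, 1: 1, 2: 5, 3: 3, 4: 5, 5: 11}
Shortest distance to 4 = 5, path = [0, 4]


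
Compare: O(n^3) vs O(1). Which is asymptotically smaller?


constant grows slower than cubic
O(1) is asymptotically smaller; O(n^3) grows faster


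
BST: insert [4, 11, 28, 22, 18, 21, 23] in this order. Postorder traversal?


Root = 4; build tree by BST insertion.
Postorder traversal: [21, 18, 23, 22, 28, 11, 4]


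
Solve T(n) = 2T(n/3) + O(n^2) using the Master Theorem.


a=2, b=3, c=2. log_3(2)=0.631 < c=2. Case 3: O(n^c) = O(n^2)
Complexity: O(n^2)


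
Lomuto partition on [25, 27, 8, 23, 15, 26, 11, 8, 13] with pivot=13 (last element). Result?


Elements <= 13 go left of pivot.
Result: [8, 11, 8, 13, 15, 26, 27, 25, 23], pivot at index 3


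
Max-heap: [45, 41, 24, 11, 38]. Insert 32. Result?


Append 32: [45, 41, 24, 11, 38, 32]
Bubble up: swap idx 5(32) with idx 2(24)
Result: [45, 41, 32, 11, 38, 24]


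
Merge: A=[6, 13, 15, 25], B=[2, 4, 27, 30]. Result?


Compare heads, take smaller each step.
Merged: [2, 4, 6, 13, 15, 25, 27, 30]


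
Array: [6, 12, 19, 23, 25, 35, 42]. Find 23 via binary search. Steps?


Search for 23:
[0,6] mid=3 arr[3]=23
Total: 1 comparisons


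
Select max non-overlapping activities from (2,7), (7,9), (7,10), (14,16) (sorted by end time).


Greedy: pick earliest-ending, then skip overlaps.
Selected (3 activities): [(2, 7), (7, 9), (14, 16)]


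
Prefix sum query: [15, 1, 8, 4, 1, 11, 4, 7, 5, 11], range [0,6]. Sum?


Prefix sums: [0, 15, 16, 24, 28, 29, 40, 44, 51, 56, 67]
Sum[0..6] = prefix[7] - prefix[0] = 44 - 0 = 44


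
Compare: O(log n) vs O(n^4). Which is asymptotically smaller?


logarithmic grows slower than quartic
O(log n) is asymptotically smaller; O(n^4) grows faster


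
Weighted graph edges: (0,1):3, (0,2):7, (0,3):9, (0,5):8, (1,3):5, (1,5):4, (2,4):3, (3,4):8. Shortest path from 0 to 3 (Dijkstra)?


Dijkstra from 0:
Distances: {0: 0, 1: 3, 2: 7, 3: 8, 4: 10, 5: 7}
Shortest distance to 3 = 8, path = [0, 1, 3]


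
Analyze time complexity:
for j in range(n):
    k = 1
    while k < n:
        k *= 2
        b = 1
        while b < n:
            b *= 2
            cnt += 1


Per nesting level: O(n) * O(log n) * O(log n) = O(n (log n)^2)
Complexity: O(n (log n)^2)


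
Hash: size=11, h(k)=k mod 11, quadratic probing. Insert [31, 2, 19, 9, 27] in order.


Insertions: 31->slot 9; 2->slot 2; 19->slot 8; 9->slot 10; 27->slot 5
Table: [None, None, 2, None, None, 27, None, None, 19, 31, 9]


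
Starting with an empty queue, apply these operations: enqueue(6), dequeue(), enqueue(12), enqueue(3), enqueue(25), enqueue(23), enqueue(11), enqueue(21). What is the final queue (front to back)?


enqueue(6) -> [6]
dequeue() returns 6 -> []
enqueue(12) -> [12]
enqueue(3) -> [12, 3]
enqueue(25) -> [12, 3, 25]
enqueue(23) -> [12, 3, 25, 23]
enqueue(11) -> [12, 3, 25, 23, 11]
enqueue(21) -> [12, 3, 25, 23, 11, 21]
Final queue (front to back): [12, 3, 25, 23, 11, 21]


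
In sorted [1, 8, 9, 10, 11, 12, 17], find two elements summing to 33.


Two pointers: lo=0, hi=6
No pair sums to 33


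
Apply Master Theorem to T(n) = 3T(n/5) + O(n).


a=3, b=5, c=1. log_5(3)=0.683 < c=1. Case 3: O(n^c) = O(n)
Complexity: O(n)


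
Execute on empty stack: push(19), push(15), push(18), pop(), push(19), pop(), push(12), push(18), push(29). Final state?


push(19) -> [19]
push(15) -> [19, 15]
push(18) -> [19, 15, 18]
pop() returns 18 -> [19, 15]
push(19) -> [19, 15, 19]
pop() returns 19 -> [19, 15]
push(12) -> [19, 15, 12]
push(18) -> [19, 15, 12, 18]
push(29) -> [19, 15, 12, 18, 29]
Final stack (bottom to top): [19, 15, 12, 18, 29]


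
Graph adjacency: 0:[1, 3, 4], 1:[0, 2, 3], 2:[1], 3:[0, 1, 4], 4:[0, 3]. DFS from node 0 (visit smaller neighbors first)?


DFS stack-based: start with [0]
Visit order: [0, 1, 2, 3, 4]


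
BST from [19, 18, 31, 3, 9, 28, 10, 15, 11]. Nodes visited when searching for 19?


BST root = 19
Search for 19: compare at each node
Path: [19]


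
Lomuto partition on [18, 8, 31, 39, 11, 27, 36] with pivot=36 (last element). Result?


Elements <= 36 go left of pivot.
Result: [18, 8, 31, 11, 27, 36, 39], pivot at index 5


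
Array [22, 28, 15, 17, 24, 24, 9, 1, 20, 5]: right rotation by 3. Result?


Right rotate by 3: [1, 20, 5, 22, 28, 15, 17, 24, 24, 9]


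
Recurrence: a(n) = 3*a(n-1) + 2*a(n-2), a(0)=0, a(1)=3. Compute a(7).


Build bottom-up:
...a(5)=417, a(6)=1485, a(7)=3*1485+2*417=5289


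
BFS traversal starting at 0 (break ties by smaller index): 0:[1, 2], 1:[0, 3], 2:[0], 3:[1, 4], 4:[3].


BFS queue: start with [0]
Visit order: [0, 1, 2, 3, 4]


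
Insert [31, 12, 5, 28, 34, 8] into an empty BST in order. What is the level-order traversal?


Root = 31; build tree by BST insertion.
Level-Order traversal: [31, 12, 34, 5, 28, 8]


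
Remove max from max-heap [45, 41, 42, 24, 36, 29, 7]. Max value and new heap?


Max = 45
Replace root with last, heapify down
Resulting heap: [42, 41, 29, 24, 36, 7]


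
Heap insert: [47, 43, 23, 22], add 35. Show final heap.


Append 35: [47, 43, 23, 22, 35]
Bubble up: no swaps needed
Result: [47, 43, 23, 22, 35]


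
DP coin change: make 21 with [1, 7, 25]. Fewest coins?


dp[0]=0; dp[i]=1+min(dp[i-c] for c in coins)
...dp[16]=4, dp[17]=5, dp[18]=6, dp[19]=7, dp[20]=8, dp[21]=3
Minimum coins for 21 = 3


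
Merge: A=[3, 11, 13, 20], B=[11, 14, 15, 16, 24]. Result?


Compare heads, take smaller each step.
Merged: [3, 11, 11, 13, 14, 15, 16, 20, 24]


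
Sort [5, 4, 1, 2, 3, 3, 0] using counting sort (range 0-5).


Count array: [1, 1, 1, 2, 1, 1]
Reconstruct: [0, 1, 2, 3, 3, 4, 5]


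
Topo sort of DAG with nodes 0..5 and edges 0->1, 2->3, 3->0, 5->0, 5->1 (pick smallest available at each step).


Kahn's algorithm, process smallest node first
Order: [2, 3, 4, 5, 0, 1]


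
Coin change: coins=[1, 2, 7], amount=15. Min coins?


dp[0]=0; dp[i]=1+min(dp[i-c] for c in coins)
...dp[10]=3, dp[11]=3, dp[12]=4, dp[13]=4, dp[14]=2, dp[15]=3
Minimum coins for 15 = 3


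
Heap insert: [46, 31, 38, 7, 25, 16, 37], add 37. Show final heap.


Append 37: [46, 31, 38, 7, 25, 16, 37, 37]
Bubble up: swap idx 7(37) with idx 3(7); swap idx 3(37) with idx 1(31)
Result: [46, 37, 38, 31, 25, 16, 37, 7]


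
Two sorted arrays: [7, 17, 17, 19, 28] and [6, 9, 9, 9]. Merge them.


Compare heads, take smaller each step.
Merged: [6, 7, 9, 9, 9, 17, 17, 19, 28]


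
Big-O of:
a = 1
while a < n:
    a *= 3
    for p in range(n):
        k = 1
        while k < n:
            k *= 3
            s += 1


Per nesting level: O(log n) * O(n) * O(log n) = O(n (log n)^2)
Complexity: O(n (log n)^2)


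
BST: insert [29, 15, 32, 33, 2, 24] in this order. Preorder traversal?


Root = 29; build tree by BST insertion.
Preorder traversal: [29, 15, 2, 24, 32, 33]


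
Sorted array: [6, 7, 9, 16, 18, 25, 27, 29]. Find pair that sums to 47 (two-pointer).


Two pointers: lo=0, hi=7
Found pair: (18, 29) summing to 47


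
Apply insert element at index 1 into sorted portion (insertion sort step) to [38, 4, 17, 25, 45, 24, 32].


After one pass: [4, 38, 17, 25, 45, 24, 32]


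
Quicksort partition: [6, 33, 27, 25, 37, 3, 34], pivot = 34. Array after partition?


Elements <= 34 go left of pivot.
Result: [6, 33, 27, 25, 3, 34, 37], pivot at index 5


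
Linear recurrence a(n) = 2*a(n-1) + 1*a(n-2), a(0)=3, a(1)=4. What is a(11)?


Build bottom-up:
...a(9)=5164, a(10)=12467, a(11)=2*12467+1*5164=30098


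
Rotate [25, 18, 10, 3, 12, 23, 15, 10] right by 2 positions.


Right rotate by 2: [15, 10, 25, 18, 10, 3, 12, 23]


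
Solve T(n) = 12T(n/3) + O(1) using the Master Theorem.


a=12, b=3, c=0. log_3(12)=2.262 > c=0. Case 1: O(n^log_b(a)) = O(n^2.262)
Complexity: O(n^2.262)


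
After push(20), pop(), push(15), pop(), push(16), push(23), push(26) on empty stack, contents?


push(20) -> [20]
pop() returns 20 -> []
push(15) -> [15]
pop() returns 15 -> []
push(16) -> [16]
push(23) -> [16, 23]
push(26) -> [16, 23, 26]
Final stack (bottom to top): [16, 23, 26]


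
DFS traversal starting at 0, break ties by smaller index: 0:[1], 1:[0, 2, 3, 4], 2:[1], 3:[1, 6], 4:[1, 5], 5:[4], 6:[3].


DFS stack-based: start with [0]
Visit order: [0, 1, 2, 3, 6, 4, 5]


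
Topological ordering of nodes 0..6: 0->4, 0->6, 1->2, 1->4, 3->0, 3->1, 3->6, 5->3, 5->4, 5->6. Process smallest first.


Kahn's algorithm, process smallest node first
Order: [5, 3, 0, 1, 2, 4, 6]


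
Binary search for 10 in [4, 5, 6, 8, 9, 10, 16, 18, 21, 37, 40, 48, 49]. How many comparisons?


Search for 10:
[0,12] mid=6 arr[6]=16
[0,5] mid=2 arr[2]=6
[3,5] mid=4 arr[4]=9
[5,5] mid=5 arr[5]=10
Total: 4 comparisons


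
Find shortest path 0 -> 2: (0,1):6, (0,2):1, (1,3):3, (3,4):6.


Dijkstra from 0:
Distances: {0: 0, 1: 6, 2: 1, 3: 9, 4: 15}
Shortest distance to 2 = 1, path = [0, 2]


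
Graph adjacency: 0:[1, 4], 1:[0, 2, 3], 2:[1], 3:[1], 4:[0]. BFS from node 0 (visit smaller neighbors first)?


BFS queue: start with [0]
Visit order: [0, 1, 4, 2, 3]


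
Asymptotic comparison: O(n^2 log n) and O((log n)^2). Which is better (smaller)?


polylogarithmic grows slower than n^2 log n
O((log n)^2) is asymptotically smaller; O(n^2 log n) grows faster


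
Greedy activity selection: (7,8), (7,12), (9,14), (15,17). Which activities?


Greedy: pick earliest-ending, then skip overlaps.
Selected (3 activities): [(7, 8), (9, 14), (15, 17)]


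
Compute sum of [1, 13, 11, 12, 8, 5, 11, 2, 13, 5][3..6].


Prefix sums: [0, 1, 14, 25, 37, 45, 50, 61, 63, 76, 81]
Sum[3..6] = prefix[7] - prefix[3] = 61 - 25 = 36


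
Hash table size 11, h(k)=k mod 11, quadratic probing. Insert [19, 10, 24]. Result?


Insertions: 19->slot 8; 10->slot 10; 24->slot 2
Table: [None, None, 24, None, None, None, None, None, 19, None, 10]


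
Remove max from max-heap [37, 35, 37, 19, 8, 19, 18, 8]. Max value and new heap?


Max = 37
Replace root with last, heapify down
Resulting heap: [37, 35, 19, 19, 8, 8, 18]


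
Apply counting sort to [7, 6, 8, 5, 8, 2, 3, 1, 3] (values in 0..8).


Count array: [0, 1, 1, 2, 0, 1, 1, 1, 2]
Reconstruct: [1, 2, 3, 3, 5, 6, 7, 8, 8]


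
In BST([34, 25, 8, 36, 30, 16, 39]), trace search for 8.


BST root = 34
Search for 8: compare at each node
Path: [34, 25, 8]


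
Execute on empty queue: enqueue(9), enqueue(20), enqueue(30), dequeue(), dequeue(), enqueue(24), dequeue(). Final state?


enqueue(9) -> [9]
enqueue(20) -> [9, 20]
enqueue(30) -> [9, 20, 30]
dequeue() returns 9 -> [20, 30]
dequeue() returns 20 -> [30]
enqueue(24) -> [30, 24]
dequeue() returns 30 -> [24]
Final queue (front to back): [24]


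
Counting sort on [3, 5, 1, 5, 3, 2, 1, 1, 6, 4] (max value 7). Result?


Count array: [0, 3, 1, 2, 1, 2, 1, 0]
Reconstruct: [1, 1, 1, 2, 3, 3, 4, 5, 5, 6]


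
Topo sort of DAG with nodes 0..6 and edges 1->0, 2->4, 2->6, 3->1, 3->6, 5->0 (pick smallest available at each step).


Kahn's algorithm, process smallest node first
Order: [2, 3, 1, 4, 5, 0, 6]


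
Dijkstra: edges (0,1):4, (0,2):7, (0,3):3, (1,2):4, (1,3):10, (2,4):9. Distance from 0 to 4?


Dijkstra from 0:
Distances: {0: 0, 1: 4, 2: 7, 3: 3, 4: 16}
Shortest distance to 4 = 16, path = [0, 2, 4]


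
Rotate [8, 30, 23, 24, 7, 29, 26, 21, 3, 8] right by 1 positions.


Right rotate by 1: [8, 8, 30, 23, 24, 7, 29, 26, 21, 3]


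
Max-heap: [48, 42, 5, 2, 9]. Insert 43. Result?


Append 43: [48, 42, 5, 2, 9, 43]
Bubble up: swap idx 5(43) with idx 2(5)
Result: [48, 42, 43, 2, 9, 5]


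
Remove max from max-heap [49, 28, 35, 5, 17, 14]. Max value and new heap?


Max = 49
Replace root with last, heapify down
Resulting heap: [35, 28, 14, 5, 17]


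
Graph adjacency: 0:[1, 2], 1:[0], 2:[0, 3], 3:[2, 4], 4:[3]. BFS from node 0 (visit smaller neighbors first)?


BFS queue: start with [0]
Visit order: [0, 1, 2, 3, 4]


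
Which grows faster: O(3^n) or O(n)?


linear grows slower than exponential (base 3)
O(n) is asymptotically smaller; O(3^n) grows faster


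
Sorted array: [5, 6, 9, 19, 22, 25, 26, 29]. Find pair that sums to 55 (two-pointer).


Two pointers: lo=0, hi=7
Found pair: (26, 29) summing to 55


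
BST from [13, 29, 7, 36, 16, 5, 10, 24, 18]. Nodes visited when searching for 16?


BST root = 13
Search for 16: compare at each node
Path: [13, 29, 16]


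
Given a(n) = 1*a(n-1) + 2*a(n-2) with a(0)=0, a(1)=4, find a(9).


Build bottom-up:
...a(7)=172, a(8)=340, a(9)=1*340+2*172=684


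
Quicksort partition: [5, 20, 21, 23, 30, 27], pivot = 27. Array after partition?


Elements <= 27 go left of pivot.
Result: [5, 20, 21, 23, 27, 30], pivot at index 4


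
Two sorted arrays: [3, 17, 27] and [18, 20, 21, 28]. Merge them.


Compare heads, take smaller each step.
Merged: [3, 17, 18, 20, 21, 27, 28]


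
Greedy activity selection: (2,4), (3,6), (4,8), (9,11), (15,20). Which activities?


Greedy: pick earliest-ending, then skip overlaps.
Selected (4 activities): [(2, 4), (4, 8), (9, 11), (15, 20)]


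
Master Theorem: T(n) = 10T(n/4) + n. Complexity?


a=10, b=4, c=1. log_4(10)=1.661 > c=1. Case 1: O(n^log_b(a)) = O(n^1.661)
Complexity: O(n^1.661)


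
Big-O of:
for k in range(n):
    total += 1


Per nesting level: O(n) = O(n)
Complexity: O(n)


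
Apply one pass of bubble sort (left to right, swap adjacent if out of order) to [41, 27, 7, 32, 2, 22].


After one pass: [27, 7, 32, 2, 22, 41]


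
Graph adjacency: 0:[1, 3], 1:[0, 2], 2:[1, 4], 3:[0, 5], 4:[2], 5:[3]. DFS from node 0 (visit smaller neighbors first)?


DFS stack-based: start with [0]
Visit order: [0, 1, 2, 4, 3, 5]


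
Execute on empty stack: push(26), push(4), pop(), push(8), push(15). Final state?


push(26) -> [26]
push(4) -> [26, 4]
pop() returns 4 -> [26]
push(8) -> [26, 8]
push(15) -> [26, 8, 15]
Final stack (bottom to top): [26, 8, 15]


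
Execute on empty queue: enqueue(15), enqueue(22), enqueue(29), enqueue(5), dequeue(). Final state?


enqueue(15) -> [15]
enqueue(22) -> [15, 22]
enqueue(29) -> [15, 22, 29]
enqueue(5) -> [15, 22, 29, 5]
dequeue() returns 15 -> [22, 29, 5]
Final queue (front to back): [22, 29, 5]


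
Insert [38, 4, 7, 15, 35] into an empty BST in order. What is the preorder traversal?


Root = 38; build tree by BST insertion.
Preorder traversal: [38, 4, 7, 15, 35]


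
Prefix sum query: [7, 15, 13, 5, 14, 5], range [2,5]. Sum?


Prefix sums: [0, 7, 22, 35, 40, 54, 59]
Sum[2..5] = prefix[6] - prefix[2] = 59 - 22 = 37


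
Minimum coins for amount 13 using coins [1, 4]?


dp[0]=0; dp[i]=1+min(dp[i-c] for c in coins)
...dp[8]=2, dp[9]=3, dp[10]=4, dp[11]=5, dp[12]=3, dp[13]=4
Minimum coins for 13 = 4


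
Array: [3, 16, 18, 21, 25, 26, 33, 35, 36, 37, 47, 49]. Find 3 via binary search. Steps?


Search for 3:
[0,11] mid=5 arr[5]=26
[0,4] mid=2 arr[2]=18
[0,1] mid=0 arr[0]=3
Total: 3 comparisons


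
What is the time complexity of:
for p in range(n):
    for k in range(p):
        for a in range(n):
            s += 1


Per nesting level: O(n) * O(n) [triangular over p] * O(n) = O(n^3)
Complexity: O(n^3)


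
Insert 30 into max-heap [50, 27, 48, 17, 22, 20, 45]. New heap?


Append 30: [50, 27, 48, 17, 22, 20, 45, 30]
Bubble up: swap idx 7(30) with idx 3(17); swap idx 3(30) with idx 1(27)
Result: [50, 30, 48, 27, 22, 20, 45, 17]


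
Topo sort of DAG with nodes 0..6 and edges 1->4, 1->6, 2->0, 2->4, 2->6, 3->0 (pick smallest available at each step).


Kahn's algorithm, process smallest node first
Order: [1, 2, 3, 0, 4, 5, 6]


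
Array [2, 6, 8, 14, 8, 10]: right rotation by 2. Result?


Right rotate by 2: [8, 10, 2, 6, 8, 14]


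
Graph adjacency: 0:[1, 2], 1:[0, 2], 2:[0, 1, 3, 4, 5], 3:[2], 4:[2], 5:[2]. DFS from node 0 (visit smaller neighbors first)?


DFS stack-based: start with [0]
Visit order: [0, 1, 2, 3, 4, 5]


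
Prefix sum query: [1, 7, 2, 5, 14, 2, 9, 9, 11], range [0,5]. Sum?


Prefix sums: [0, 1, 8, 10, 15, 29, 31, 40, 49, 60]
Sum[0..5] = prefix[6] - prefix[0] = 31 - 0 = 31


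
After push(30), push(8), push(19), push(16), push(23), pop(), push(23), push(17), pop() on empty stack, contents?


push(30) -> [30]
push(8) -> [30, 8]
push(19) -> [30, 8, 19]
push(16) -> [30, 8, 19, 16]
push(23) -> [30, 8, 19, 16, 23]
pop() returns 23 -> [30, 8, 19, 16]
push(23) -> [30, 8, 19, 16, 23]
push(17) -> [30, 8, 19, 16, 23, 17]
pop() returns 17 -> [30, 8, 19, 16, 23]
Final stack (bottom to top): [30, 8, 19, 16, 23]


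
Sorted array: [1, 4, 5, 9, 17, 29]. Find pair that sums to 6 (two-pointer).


Two pointers: lo=0, hi=5
Found pair: (1, 5) summing to 6


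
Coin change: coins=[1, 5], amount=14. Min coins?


dp[0]=0; dp[i]=1+min(dp[i-c] for c in coins)
...dp[9]=5, dp[10]=2, dp[11]=3, dp[12]=4, dp[13]=5, dp[14]=6
Minimum coins for 14 = 6


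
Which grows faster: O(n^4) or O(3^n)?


quartic grows slower than exponential (base 3)
O(n^4) is asymptotically smaller; O(3^n) grows faster


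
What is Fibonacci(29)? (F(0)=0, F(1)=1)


F(n)=F(n-1)+F(n-2)
...F(27)=196418, F(28)=317811, F(29)=514229


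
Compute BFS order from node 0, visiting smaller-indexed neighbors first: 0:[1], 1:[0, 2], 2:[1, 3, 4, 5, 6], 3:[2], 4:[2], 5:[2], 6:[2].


BFS queue: start with [0]
Visit order: [0, 1, 2, 3, 4, 5, 6]


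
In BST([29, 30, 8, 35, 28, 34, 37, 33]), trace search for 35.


BST root = 29
Search for 35: compare at each node
Path: [29, 30, 35]


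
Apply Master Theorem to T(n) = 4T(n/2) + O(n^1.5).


a=4, b=2, c=1.5. log_2(4)=2 > c=1.5. Case 1: O(n^log_b(a)) = O(n^2)
Complexity: O(n^2)


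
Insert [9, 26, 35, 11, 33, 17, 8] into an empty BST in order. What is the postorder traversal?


Root = 9; build tree by BST insertion.
Postorder traversal: [8, 17, 11, 33, 35, 26, 9]


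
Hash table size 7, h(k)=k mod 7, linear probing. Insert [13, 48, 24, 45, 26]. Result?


Insertions: 13->slot 6; 48->slot 0; 24->slot 3; 45->slot 4; 26->slot 5
Table: [48, None, None, 24, 45, 26, 13]


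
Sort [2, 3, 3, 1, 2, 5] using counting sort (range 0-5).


Count array: [0, 1, 2, 2, 0, 1]
Reconstruct: [1, 2, 2, 3, 3, 5]


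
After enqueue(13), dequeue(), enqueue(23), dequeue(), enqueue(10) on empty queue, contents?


enqueue(13) -> [13]
dequeue() returns 13 -> []
enqueue(23) -> [23]
dequeue() returns 23 -> []
enqueue(10) -> [10]
Final queue (front to back): [10]


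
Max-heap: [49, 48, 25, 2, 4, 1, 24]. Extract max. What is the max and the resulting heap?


Max = 49
Replace root with last, heapify down
Resulting heap: [48, 24, 25, 2, 4, 1]


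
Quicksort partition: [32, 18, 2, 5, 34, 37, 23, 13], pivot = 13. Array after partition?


Elements <= 13 go left of pivot.
Result: [2, 5, 13, 18, 34, 37, 23, 32], pivot at index 2


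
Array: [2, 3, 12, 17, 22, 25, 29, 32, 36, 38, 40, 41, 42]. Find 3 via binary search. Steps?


Search for 3:
[0,12] mid=6 arr[6]=29
[0,5] mid=2 arr[2]=12
[0,1] mid=0 arr[0]=2
[1,1] mid=1 arr[1]=3
Total: 4 comparisons


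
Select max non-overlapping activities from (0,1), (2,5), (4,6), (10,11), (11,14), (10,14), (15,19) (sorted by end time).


Greedy: pick earliest-ending, then skip overlaps.
Selected (5 activities): [(0, 1), (2, 5), (10, 11), (11, 14), (15, 19)]


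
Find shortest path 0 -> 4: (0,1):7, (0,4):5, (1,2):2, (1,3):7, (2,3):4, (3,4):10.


Dijkstra from 0:
Distances: {0: 0, 1: 7, 2: 9, 3: 13, 4: 5}
Shortest distance to 4 = 5, path = [0, 4]


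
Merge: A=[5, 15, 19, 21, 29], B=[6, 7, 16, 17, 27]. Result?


Compare heads, take smaller each step.
Merged: [5, 6, 7, 15, 16, 17, 19, 21, 27, 29]


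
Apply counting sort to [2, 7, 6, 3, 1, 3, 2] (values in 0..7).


Count array: [0, 1, 2, 2, 0, 0, 1, 1]
Reconstruct: [1, 2, 2, 3, 3, 6, 7]


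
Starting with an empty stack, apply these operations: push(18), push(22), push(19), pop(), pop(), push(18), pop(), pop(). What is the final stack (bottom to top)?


push(18) -> [18]
push(22) -> [18, 22]
push(19) -> [18, 22, 19]
pop() returns 19 -> [18, 22]
pop() returns 22 -> [18]
push(18) -> [18, 18]
pop() returns 18 -> [18]
pop() returns 18 -> []
Final stack (bottom to top): []


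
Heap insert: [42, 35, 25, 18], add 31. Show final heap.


Append 31: [42, 35, 25, 18, 31]
Bubble up: no swaps needed
Result: [42, 35, 25, 18, 31]


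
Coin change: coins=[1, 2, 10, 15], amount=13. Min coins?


dp[0]=0; dp[i]=1+min(dp[i-c] for c in coins)
...dp[8]=4, dp[9]=5, dp[10]=1, dp[11]=2, dp[12]=2, dp[13]=3
Minimum coins for 13 = 3


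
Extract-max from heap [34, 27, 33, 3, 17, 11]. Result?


Max = 34
Replace root with last, heapify down
Resulting heap: [33, 27, 11, 3, 17]


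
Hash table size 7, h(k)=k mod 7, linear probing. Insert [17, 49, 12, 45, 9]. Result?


Insertions: 17->slot 3; 49->slot 0; 12->slot 5; 45->slot 4; 9->slot 2
Table: [49, None, 9, 17, 45, 12, None]


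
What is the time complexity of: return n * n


Analysis: constant-time operation, no loop
Complexity: O(1)


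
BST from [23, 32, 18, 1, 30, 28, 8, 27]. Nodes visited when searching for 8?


BST root = 23
Search for 8: compare at each node
Path: [23, 18, 1, 8]


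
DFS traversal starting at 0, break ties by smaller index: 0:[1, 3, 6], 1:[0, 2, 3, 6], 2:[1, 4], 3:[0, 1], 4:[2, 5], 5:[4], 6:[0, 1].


DFS stack-based: start with [0]
Visit order: [0, 1, 2, 4, 5, 3, 6]


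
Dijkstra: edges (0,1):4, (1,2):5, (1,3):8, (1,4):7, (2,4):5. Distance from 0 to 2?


Dijkstra from 0:
Distances: {0: 0, 1: 4, 2: 9, 3: 12, 4: 11}
Shortest distance to 2 = 9, path = [0, 1, 2]


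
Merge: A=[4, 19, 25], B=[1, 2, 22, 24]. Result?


Compare heads, take smaller each step.
Merged: [1, 2, 4, 19, 22, 24, 25]


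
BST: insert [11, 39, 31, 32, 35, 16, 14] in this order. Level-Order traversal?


Root = 11; build tree by BST insertion.
Level-Order traversal: [11, 39, 31, 16, 32, 14, 35]


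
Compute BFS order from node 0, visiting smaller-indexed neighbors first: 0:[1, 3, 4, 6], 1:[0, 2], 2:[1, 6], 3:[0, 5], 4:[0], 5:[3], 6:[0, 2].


BFS queue: start with [0]
Visit order: [0, 1, 3, 4, 6, 2, 5]


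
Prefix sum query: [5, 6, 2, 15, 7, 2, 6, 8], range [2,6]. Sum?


Prefix sums: [0, 5, 11, 13, 28, 35, 37, 43, 51]
Sum[2..6] = prefix[7] - prefix[2] = 43 - 11 = 32


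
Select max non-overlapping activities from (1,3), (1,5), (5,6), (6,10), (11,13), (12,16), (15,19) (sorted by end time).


Greedy: pick earliest-ending, then skip overlaps.
Selected (5 activities): [(1, 3), (5, 6), (6, 10), (11, 13), (15, 19)]


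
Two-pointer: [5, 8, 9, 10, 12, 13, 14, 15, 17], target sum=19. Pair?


Two pointers: lo=0, hi=8
Found pair: (5, 14) summing to 19


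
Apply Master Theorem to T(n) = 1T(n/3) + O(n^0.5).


a=1, b=3, c=0.5. log_3(1)=0 < c=0.5. Case 3: O(n^c) = O(sqrt(n))
Complexity: O(sqrt(n))


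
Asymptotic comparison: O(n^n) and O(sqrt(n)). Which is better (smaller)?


sublinear grows slower than n^n
O(sqrt(n)) is asymptotically smaller; O(n^n) grows faster


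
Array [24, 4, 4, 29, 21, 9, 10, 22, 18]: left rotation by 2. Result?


Left rotate by 2: [4, 29, 21, 9, 10, 22, 18, 24, 4]


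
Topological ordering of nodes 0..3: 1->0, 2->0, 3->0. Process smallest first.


Kahn's algorithm, process smallest node first
Order: [1, 2, 3, 0]


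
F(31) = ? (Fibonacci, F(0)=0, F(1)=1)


F(n)=F(n-1)+F(n-2)
...F(29)=514229, F(30)=832040, F(31)=1346269


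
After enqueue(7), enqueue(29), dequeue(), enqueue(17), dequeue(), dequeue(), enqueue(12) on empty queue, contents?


enqueue(7) -> [7]
enqueue(29) -> [7, 29]
dequeue() returns 7 -> [29]
enqueue(17) -> [29, 17]
dequeue() returns 29 -> [17]
dequeue() returns 17 -> []
enqueue(12) -> [12]
Final queue (front to back): [12]


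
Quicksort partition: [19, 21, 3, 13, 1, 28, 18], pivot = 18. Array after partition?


Elements <= 18 go left of pivot.
Result: [3, 13, 1, 18, 19, 28, 21], pivot at index 3


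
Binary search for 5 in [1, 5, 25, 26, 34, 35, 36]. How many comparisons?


Search for 5:
[0,6] mid=3 arr[3]=26
[0,2] mid=1 arr[1]=5
Total: 2 comparisons


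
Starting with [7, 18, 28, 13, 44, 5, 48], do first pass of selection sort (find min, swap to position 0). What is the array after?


After one pass: [5, 18, 28, 13, 44, 7, 48]


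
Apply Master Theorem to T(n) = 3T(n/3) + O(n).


a=3, b=3, c=1. log_3(3)=1 = c=1. Case 2: O(n^c log n) = O(n log n)
Complexity: O(n log n)


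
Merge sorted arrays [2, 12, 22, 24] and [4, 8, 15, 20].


Compare heads, take smaller each step.
Merged: [2, 4, 8, 12, 15, 20, 22, 24]


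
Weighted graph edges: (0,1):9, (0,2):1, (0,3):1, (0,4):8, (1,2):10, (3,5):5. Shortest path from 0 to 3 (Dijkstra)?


Dijkstra from 0:
Distances: {0: 0, 1: 9, 2: 1, 3: 1, 4: 8, 5: 6}
Shortest distance to 3 = 1, path = [0, 3]


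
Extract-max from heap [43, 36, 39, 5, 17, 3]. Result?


Max = 43
Replace root with last, heapify down
Resulting heap: [39, 36, 3, 5, 17]


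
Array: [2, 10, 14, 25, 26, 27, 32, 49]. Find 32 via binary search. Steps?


Search for 32:
[0,7] mid=3 arr[3]=25
[4,7] mid=5 arr[5]=27
[6,7] mid=6 arr[6]=32
Total: 3 comparisons


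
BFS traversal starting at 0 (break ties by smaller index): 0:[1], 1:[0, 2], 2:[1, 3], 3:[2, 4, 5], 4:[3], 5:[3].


BFS queue: start with [0]
Visit order: [0, 1, 2, 3, 4, 5]


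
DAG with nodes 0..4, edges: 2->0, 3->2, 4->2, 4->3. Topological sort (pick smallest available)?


Kahn's algorithm, process smallest node first
Order: [1, 4, 3, 2, 0]


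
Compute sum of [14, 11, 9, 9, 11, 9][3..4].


Prefix sums: [0, 14, 25, 34, 43, 54, 63]
Sum[3..4] = prefix[5] - prefix[3] = 54 - 34 = 20


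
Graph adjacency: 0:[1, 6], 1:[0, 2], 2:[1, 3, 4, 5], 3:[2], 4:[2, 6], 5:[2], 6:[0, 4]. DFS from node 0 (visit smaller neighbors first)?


DFS stack-based: start with [0]
Visit order: [0, 1, 2, 3, 4, 6, 5]


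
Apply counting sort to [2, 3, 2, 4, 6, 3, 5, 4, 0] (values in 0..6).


Count array: [1, 0, 2, 2, 2, 1, 1]
Reconstruct: [0, 2, 2, 3, 3, 4, 4, 5, 6]


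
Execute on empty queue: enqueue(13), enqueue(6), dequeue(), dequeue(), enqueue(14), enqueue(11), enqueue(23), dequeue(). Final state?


enqueue(13) -> [13]
enqueue(6) -> [13, 6]
dequeue() returns 13 -> [6]
dequeue() returns 6 -> []
enqueue(14) -> [14]
enqueue(11) -> [14, 11]
enqueue(23) -> [14, 11, 23]
dequeue() returns 14 -> [11, 23]
Final queue (front to back): [11, 23]


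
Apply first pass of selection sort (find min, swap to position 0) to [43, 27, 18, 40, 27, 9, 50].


After one pass: [9, 27, 18, 40, 27, 43, 50]


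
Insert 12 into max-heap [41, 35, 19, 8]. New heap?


Append 12: [41, 35, 19, 8, 12]
Bubble up: no swaps needed
Result: [41, 35, 19, 8, 12]


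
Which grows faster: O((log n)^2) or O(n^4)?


polylogarithmic grows slower than quartic
O((log n)^2) is asymptotically smaller; O(n^4) grows faster


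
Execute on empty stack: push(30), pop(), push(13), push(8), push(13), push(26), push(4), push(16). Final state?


push(30) -> [30]
pop() returns 30 -> []
push(13) -> [13]
push(8) -> [13, 8]
push(13) -> [13, 8, 13]
push(26) -> [13, 8, 13, 26]
push(4) -> [13, 8, 13, 26, 4]
push(16) -> [13, 8, 13, 26, 4, 16]
Final stack (bottom to top): [13, 8, 13, 26, 4, 16]


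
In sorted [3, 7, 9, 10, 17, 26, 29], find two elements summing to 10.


Two pointers: lo=0, hi=6
Found pair: (3, 7) summing to 10


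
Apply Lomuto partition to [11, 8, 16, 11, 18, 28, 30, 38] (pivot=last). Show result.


Elements <= 38 go left of pivot.
Result: [11, 8, 16, 11, 18, 28, 30, 38], pivot at index 7


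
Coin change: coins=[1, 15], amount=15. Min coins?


dp[0]=0; dp[i]=1+min(dp[i-c] for c in coins)
...dp[10]=10, dp[11]=11, dp[12]=12, dp[13]=13, dp[14]=14, dp[15]=1
Minimum coins for 15 = 1


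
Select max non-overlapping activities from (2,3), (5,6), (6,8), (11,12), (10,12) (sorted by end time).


Greedy: pick earliest-ending, then skip overlaps.
Selected (4 activities): [(2, 3), (5, 6), (6, 8), (11, 12)]


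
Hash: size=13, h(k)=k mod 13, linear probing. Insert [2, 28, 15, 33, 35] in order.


Insertions: 2->slot 2; 28->slot 3; 15->slot 4; 33->slot 7; 35->slot 9
Table: [None, None, 2, 28, 15, None, None, 33, None, 35, None, None, None]


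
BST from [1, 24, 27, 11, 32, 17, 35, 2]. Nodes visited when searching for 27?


BST root = 1
Search for 27: compare at each node
Path: [1, 24, 27]


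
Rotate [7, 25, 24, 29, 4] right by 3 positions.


Right rotate by 3: [24, 29, 4, 7, 25]


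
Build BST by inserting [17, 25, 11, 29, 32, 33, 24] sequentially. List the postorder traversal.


Root = 17; build tree by BST insertion.
Postorder traversal: [11, 24, 33, 32, 29, 25, 17]


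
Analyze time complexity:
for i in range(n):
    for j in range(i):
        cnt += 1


Per nesting level: O(n) * O(n) [triangular over i] = O(n^2)
Complexity: O(n^2)


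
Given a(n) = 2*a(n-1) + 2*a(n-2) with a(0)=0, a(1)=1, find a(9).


Build bottom-up:
...a(7)=328, a(8)=896, a(9)=2*896+2*328=2448


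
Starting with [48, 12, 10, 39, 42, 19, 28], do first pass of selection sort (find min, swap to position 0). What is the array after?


After one pass: [10, 12, 48, 39, 42, 19, 28]


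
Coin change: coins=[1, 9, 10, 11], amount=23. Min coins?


dp[0]=0; dp[i]=1+min(dp[i-c] for c in coins)
...dp[18]=2, dp[19]=2, dp[20]=2, dp[21]=2, dp[22]=2, dp[23]=3
Minimum coins for 23 = 3


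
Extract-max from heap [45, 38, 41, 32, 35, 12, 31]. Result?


Max = 45
Replace root with last, heapify down
Resulting heap: [41, 38, 31, 32, 35, 12]


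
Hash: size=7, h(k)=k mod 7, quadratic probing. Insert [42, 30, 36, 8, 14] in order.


Insertions: 42->slot 0; 30->slot 2; 36->slot 1; 8->slot 5; 14->slot 4
Table: [42, 36, 30, None, 14, 8, None]


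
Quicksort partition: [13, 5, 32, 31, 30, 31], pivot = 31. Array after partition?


Elements <= 31 go left of pivot.
Result: [13, 5, 31, 30, 31, 32], pivot at index 4


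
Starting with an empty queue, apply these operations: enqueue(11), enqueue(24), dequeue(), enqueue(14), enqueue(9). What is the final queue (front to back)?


enqueue(11) -> [11]
enqueue(24) -> [11, 24]
dequeue() returns 11 -> [24]
enqueue(14) -> [24, 14]
enqueue(9) -> [24, 14, 9]
Final queue (front to back): [24, 14, 9]


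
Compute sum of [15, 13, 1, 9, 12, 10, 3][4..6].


Prefix sums: [0, 15, 28, 29, 38, 50, 60, 63]
Sum[4..6] = prefix[7] - prefix[4] = 63 - 38 = 25


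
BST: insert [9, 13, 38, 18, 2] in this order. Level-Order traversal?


Root = 9; build tree by BST insertion.
Level-Order traversal: [9, 2, 13, 38, 18]


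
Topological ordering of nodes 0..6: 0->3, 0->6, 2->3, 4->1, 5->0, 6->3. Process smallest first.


Kahn's algorithm, process smallest node first
Order: [2, 4, 1, 5, 0, 6, 3]


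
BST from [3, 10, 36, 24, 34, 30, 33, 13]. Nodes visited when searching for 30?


BST root = 3
Search for 30: compare at each node
Path: [3, 10, 36, 24, 34, 30]


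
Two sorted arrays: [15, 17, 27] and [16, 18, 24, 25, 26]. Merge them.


Compare heads, take smaller each step.
Merged: [15, 16, 17, 18, 24, 25, 26, 27]


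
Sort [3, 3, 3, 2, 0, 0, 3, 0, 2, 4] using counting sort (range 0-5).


Count array: [3, 0, 2, 4, 1, 0]
Reconstruct: [0, 0, 0, 2, 2, 3, 3, 3, 3, 4]


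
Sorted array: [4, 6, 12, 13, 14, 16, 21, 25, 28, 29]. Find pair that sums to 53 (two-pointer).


Two pointers: lo=0, hi=9
Found pair: (25, 28) summing to 53


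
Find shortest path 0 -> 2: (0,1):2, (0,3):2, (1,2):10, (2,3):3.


Dijkstra from 0:
Distances: {0: 0, 1: 2, 2: 5, 3: 2}
Shortest distance to 2 = 5, path = [0, 3, 2]


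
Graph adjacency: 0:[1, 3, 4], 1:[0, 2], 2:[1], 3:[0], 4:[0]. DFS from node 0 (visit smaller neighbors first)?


DFS stack-based: start with [0]
Visit order: [0, 1, 2, 3, 4]


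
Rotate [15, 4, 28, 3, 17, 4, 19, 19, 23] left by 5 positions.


Left rotate by 5: [4, 19, 19, 23, 15, 4, 28, 3, 17]


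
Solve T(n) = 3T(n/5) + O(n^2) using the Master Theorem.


a=3, b=5, c=2. log_5(3)=0.683 < c=2. Case 3: O(n^c) = O(n^2)
Complexity: O(n^2)


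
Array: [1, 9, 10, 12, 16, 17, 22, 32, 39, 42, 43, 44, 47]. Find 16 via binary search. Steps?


Search for 16:
[0,12] mid=6 arr[6]=22
[0,5] mid=2 arr[2]=10
[3,5] mid=4 arr[4]=16
Total: 3 comparisons
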